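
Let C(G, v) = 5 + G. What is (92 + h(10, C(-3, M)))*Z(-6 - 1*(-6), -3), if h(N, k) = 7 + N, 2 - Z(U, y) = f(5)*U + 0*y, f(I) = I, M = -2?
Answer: 218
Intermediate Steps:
Z(U, y) = 2 - 5*U (Z(U, y) = 2 - (5*U + 0*y) = 2 - (5*U + 0) = 2 - 5*U)
(92 + h(10, C(-3, M)))*Z(-6 - 1*(-6), -3) = (92 + (7 + 10))*(2 - 5*(-6 - 1*(-6))) = (92 + 17)*(2 - 5*(-6 + 6)) = 109*(2 - 5*0) = 109*(2 + 0) = 109*2 = 218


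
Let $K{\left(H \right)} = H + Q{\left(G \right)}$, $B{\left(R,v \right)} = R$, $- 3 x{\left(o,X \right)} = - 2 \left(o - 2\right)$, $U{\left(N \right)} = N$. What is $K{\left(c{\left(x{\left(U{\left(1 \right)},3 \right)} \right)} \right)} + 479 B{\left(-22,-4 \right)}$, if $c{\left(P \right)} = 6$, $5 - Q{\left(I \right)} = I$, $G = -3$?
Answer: $-10524$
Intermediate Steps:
$Q{\left(I \right)} = 5 - I$
$x{\left(o,X \right)} = - \frac{4}{3} + \frac{2 o}{3}$ ($x{\left(o,X \right)} = - \frac{\left(-2\right) \left(o - 2\right)}{3} = - \frac{\left(-2\right) \left(-2 + o\right)}{3} = - \frac{4 - 2 o}{3} = - \frac{4}{3} + \frac{2 o}{3}$)
$K{\left(H \right)} = 8 + H$ ($K{\left(H \right)} = H + \left(5 - -3\right) = H + \left(5 + 3\right) = H + 8 = 8 + H$)
$K{\left(c{\left(x{\left(U{\left(1 \right)},3 \right)} \right)} \right)} + 479 B{\left(-22,-4 \right)} = \left(8 + 6\right) + 479 \left(-22\right) = 14 - 10538 = -10524$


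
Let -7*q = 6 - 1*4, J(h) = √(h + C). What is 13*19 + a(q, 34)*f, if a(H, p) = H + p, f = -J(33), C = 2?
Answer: 247 - 236*√35/7 ≈ 47.544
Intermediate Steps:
J(h) = √(2 + h) (J(h) = √(h + 2) = √(2 + h))
q = -2/7 (q = -(6 - 1*4)/7 = -(6 - 4)/7 = -⅐*2 = -2/7 ≈ -0.28571)
f = -√35 (f = -√(2 + 33) = -√35 ≈ -5.9161)
13*19 + a(q, 34)*f = 13*19 + (-2/7 + 34)*(-√35) = 247 + 236*(-√35)/7 = 247 - 236*√35/7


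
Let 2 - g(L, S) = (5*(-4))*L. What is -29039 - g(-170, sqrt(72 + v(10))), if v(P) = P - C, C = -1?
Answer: -25641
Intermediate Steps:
v(P) = 1 + P (v(P) = P - 1*(-1) = P + 1 = 1 + P)
g(L, S) = 2 + 20*L (g(L, S) = 2 - 5*(-4)*L = 2 - (-20)*L = 2 + 20*L)
-29039 - g(-170, sqrt(72 + v(10))) = -29039 - (2 + 20*(-170)) = -29039 - (2 - 3400) = -29039 - 1*(-3398) = -29039 + 3398 = -25641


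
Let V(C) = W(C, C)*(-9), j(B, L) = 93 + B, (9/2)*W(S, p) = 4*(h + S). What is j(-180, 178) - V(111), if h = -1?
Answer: 793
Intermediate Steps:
W(S, p) = -8/9 + 8*S/9 (W(S, p) = 2*(4*(-1 + S))/9 = 2*(-4 + 4*S)/9 = -8/9 + 8*S/9)
V(C) = 8 - 8*C (V(C) = (-8/9 + 8*C/9)*(-9) = 8 - 8*C)
j(-180, 178) - V(111) = (93 - 180) - (8 - 8*111) = -87 - (8 - 888) = -87 - 1*(-880) = -87 + 880 = 793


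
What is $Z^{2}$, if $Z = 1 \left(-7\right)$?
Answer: $49$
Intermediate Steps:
$Z = -7$
$Z^{2} = \left(-7\right)^{2} = 49$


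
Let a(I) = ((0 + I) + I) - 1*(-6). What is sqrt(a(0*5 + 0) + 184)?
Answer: sqrt(190) ≈ 13.784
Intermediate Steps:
a(I) = 6 + 2*I (a(I) = (I + I) + 6 = 2*I + 6 = 6 + 2*I)
sqrt(a(0*5 + 0) + 184) = sqrt((6 + 2*(0*5 + 0)) + 184) = sqrt((6 + 2*(0 + 0)) + 184) = sqrt((6 + 2*0) + 184) = sqrt((6 + 0) + 184) = sqrt(6 + 184) = sqrt(190)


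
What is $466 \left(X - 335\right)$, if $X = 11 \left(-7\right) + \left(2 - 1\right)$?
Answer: $-191526$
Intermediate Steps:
$X = -76$ ($X = -77 + \left(2 - 1\right) = -77 + 1 = -76$)
$466 \left(X - 335\right) = 466 \left(-76 - 335\right) = 466 \left(-411\right) = -191526$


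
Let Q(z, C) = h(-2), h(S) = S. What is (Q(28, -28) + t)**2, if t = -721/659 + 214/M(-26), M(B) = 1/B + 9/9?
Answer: 13073293721401/271425625 ≈ 48165.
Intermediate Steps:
Q(z, C) = -2
M(B) = 1 + 1/B (M(B) = 1/B + 9*(1/9) = 1/B + 1 = 1 + 1/B)
t = 3648651/16475 (t = -721/659 + 214/(((1 - 26)/(-26))) = -721*1/659 + 214/((-1/26*(-25))) = -721/659 + 214/(25/26) = -721/659 + 214*(26/25) = -721/659 + 5564/25 = 3648651/16475 ≈ 221.47)
(Q(28, -28) + t)**2 = (-2 + 3648651/16475)**2 = (3615701/16475)**2 = 13073293721401/271425625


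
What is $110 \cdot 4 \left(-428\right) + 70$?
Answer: $-188250$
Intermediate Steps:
$110 \cdot 4 \left(-428\right) + 70 = 440 \left(-428\right) + 70 = -188320 + 70 = -188250$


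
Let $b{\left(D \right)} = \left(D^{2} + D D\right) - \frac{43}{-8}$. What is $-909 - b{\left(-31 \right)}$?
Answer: $- \frac{22691}{8} \approx -2836.4$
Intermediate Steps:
$b{\left(D \right)} = \frac{43}{8} + 2 D^{2}$ ($b{\left(D \right)} = \left(D^{2} + D^{2}\right) - - \frac{43}{8} = 2 D^{2} + \frac{43}{8} = \frac{43}{8} + 2 D^{2}$)
$-909 - b{\left(-31 \right)} = -909 - \left(\frac{43}{8} + 2 \left(-31\right)^{2}\right) = -909 - \left(\frac{43}{8} + 2 \cdot 961\right) = -909 - \left(\frac{43}{8} + 1922\right) = -909 - \frac{15419}{8} = - \frac{22691}{8}$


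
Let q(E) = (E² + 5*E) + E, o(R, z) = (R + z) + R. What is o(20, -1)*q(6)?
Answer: 2808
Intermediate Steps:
o(R, z) = z + 2*R
q(E) = E² + 6*E
o(20, -1)*q(6) = (-1 + 2*20)*(6*(6 + 6)) = (-1 + 40)*(6*12) = 39*72 = 2808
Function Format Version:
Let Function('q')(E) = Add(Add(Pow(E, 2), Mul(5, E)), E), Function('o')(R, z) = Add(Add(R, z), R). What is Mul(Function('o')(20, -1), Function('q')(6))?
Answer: 2808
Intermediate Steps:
Function('o')(R, z) = Add(z, Mul(2, R))
Function('q')(E) = Add(Pow(E, 2), Mul(6, E))
Mul(Function('o')(20, -1), Function('q')(6)) = Mul(Add(-1, Mul(2, 20)), Mul(6, Add(6, 6))) = Mul(Add(-1, 40), Mul(6, 12)) = Mul(39, 72) = 2808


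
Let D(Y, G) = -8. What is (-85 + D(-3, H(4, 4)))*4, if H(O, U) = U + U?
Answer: -372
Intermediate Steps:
H(O, U) = 2*U
(-85 + D(-3, H(4, 4)))*4 = (-85 - 8)*4 = -93*4 = -372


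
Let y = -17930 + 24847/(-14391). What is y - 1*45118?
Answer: -907348615/14391 ≈ -63050.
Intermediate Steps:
y = -258055477/14391 (y = -17930 + 24847*(-1/14391) = -17930 - 24847/14391 = -258055477/14391 ≈ -17932.)
y - 1*45118 = -258055477/14391 - 1*45118 = -258055477/14391 - 45118 = -907348615/14391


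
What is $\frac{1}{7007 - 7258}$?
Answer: $- \frac{1}{251} \approx -0.0039841$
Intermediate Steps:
$\frac{1}{7007 - 7258} = \frac{1}{-251} = - \frac{1}{251}$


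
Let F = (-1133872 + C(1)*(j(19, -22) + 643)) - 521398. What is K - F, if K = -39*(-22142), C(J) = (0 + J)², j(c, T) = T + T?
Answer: 2518209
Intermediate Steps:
j(c, T) = 2*T
C(J) = J²
F = -1654671 (F = (-1133872 + 1²*(2*(-22) + 643)) - 521398 = (-1133872 + 1*(-44 + 643)) - 521398 = (-1133872 + 1*599) - 521398 = (-1133872 + 599) - 521398 = -1133273 - 521398 = -1654671)
K = 863538
K - F = 863538 - 1*(-1654671) = 863538 + 1654671 = 2518209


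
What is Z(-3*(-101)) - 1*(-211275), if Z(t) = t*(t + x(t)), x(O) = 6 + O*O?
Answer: 28123029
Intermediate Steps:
x(O) = 6 + O**2
Z(t) = t*(6 + t + t**2) (Z(t) = t*(t + (6 + t**2)) = t*(6 + t + t**2))
Z(-3*(-101)) - 1*(-211275) = (-3*(-101))*(6 - 3*(-101) + (-3*(-101))**2) - 1*(-211275) = 303*(6 + 303 + 303**2) + 211275 = 303*(6 + 303 + 91809) + 211275 = 303*92118 + 211275 = 27911754 + 211275 = 28123029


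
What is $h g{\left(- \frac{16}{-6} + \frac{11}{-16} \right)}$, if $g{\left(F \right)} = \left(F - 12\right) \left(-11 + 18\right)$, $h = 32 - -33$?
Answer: $- \frac{218855}{48} \approx -4559.5$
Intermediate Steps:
$h = 65$ ($h = 32 + 33 = 65$)
$g{\left(F \right)} = -84 + 7 F$ ($g{\left(F \right)} = \left(-12 + F\right) 7 = -84 + 7 F$)
$h g{\left(- \frac{16}{-6} + \frac{11}{-16} \right)} = 65 \left(-84 + 7 \left(- \frac{16}{-6} + \frac{11}{-16}\right)\right) = 65 \left(-84 + 7 \left(\left(-16\right) \left(- \frac{1}{6}\right) + 11 \left(- \frac{1}{16}\right)\right)\right) = 65 \left(-84 + 7 \left(\frac{8}{3} - \frac{11}{16}\right)\right) = 65 \left(-84 + 7 \cdot \frac{95}{48}\right) = 65 \left(-84 + \frac{665}{48}\right) = 65 \left(- \frac{3367}{48}\right) = - \frac{218855}{48}$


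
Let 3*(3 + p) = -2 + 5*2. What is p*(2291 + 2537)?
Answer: -4828/3 ≈ -1609.3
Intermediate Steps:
p = -1/3 (p = -3 + (-2 + 5*2)/3 = -3 + (-2 + 10)/3 = -3 + (1/3)*8 = -3 + 8/3 = -1/3 ≈ -0.33333)
p*(2291 + 2537) = -(2291 + 2537)/3 = -1/3*4828 = -4828/3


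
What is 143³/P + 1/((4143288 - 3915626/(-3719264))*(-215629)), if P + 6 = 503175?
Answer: 4858335747493505404014479/835974997574053560668529 ≈ 5.8116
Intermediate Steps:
P = 503169 (P = -6 + 503175 = 503169)
143³/P + 1/((4143288 - 3915626/(-3719264))*(-215629)) = 143³/503169 + 1/((4143288 - 3915626/(-3719264))*(-215629)) = 2924207*(1/503169) - 1/215629/(4143288 - 3915626*(-1/3719264)) = 2924207/503169 - 1/215629/(4143288 + 1957813/1859632) = 2924207/503169 - 1/215629/(7704992907829/1859632) = 2924207/503169 + (1859632/7704992907829)*(-1/215629) = 2924207/503169 - 1859632/1661419915722259441 = 4858335747493505404014479/835974997574053560668529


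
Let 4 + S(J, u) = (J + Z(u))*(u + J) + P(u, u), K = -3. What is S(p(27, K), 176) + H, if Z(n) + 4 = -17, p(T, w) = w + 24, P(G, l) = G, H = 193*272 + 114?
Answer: 52782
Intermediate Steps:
H = 52610 (H = 52496 + 114 = 52610)
p(T, w) = 24 + w
Z(n) = -21 (Z(n) = -4 - 17 = -21)
S(J, u) = -4 + u + (-21 + J)*(J + u) (S(J, u) = -4 + ((J - 21)*(u + J) + u) = -4 + ((-21 + J)*(J + u) + u) = -4 + (u + (-21 + J)*(J + u)) = -4 + u + (-21 + J)*(J + u))
S(p(27, K), 176) + H = (-4 + (24 - 3)² - 21*(24 - 3) - 20*176 + (24 - 3)*176) + 52610 = (-4 + 21² - 21*21 - 3520 + 21*176) + 52610 = (-4 + 441 - 441 - 3520 + 3696) + 52610 = 172 + 52610 = 52782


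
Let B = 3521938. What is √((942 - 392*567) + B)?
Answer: 2*√825154 ≈ 1816.8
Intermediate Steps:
√((942 - 392*567) + B) = √((942 - 392*567) + 3521938) = √((942 - 222264) + 3521938) = √(-221322 + 3521938) = √3300616 = 2*√825154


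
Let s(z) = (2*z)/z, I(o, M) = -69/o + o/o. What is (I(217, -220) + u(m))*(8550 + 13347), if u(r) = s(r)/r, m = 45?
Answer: 17259702/1085 ≈ 15908.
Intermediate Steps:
I(o, M) = 1 - 69/o (I(o, M) = -69/o + 1 = 1 - 69/o)
s(z) = 2
u(r) = 2/r
(I(217, -220) + u(m))*(8550 + 13347) = ((-69 + 217)/217 + 2/45)*(8550 + 13347) = ((1/217)*148 + 2*(1/45))*21897 = (148/217 + 2/45)*21897 = (7094/9765)*21897 = 17259702/1085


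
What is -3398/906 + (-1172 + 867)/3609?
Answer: -2089952/544959 ≈ -3.8351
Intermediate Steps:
-3398/906 + (-1172 + 867)/3609 = -3398*1/906 - 305*1/3609 = -1699/453 - 305/3609 = -2089952/544959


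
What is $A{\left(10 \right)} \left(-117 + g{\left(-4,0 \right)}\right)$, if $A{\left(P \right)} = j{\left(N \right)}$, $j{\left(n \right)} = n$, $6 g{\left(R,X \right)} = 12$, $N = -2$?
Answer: $230$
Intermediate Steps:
$g{\left(R,X \right)} = 2$ ($g{\left(R,X \right)} = \frac{1}{6} \cdot 12 = 2$)
$A{\left(P \right)} = -2$
$A{\left(10 \right)} \left(-117 + g{\left(-4,0 \right)}\right) = - 2 \left(-117 + 2\right) = \left(-2\right) \left(-115\right) = 230$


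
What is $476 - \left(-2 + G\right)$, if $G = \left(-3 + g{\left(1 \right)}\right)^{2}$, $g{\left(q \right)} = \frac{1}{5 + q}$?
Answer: $\frac{16919}{36} \approx 469.97$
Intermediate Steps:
$G = \frac{289}{36}$ ($G = \left(-3 + \frac{1}{5 + 1}\right)^{2} = \left(-3 + \frac{1}{6}\right)^{2} = \left(- \frac{17}{6}\right)^{2} = \frac{289}{36} \approx 8.0278$)
$476 - \left(-2 + G\right) = 476 + \left(\left(-1\right) \frac{289}{36} + 2\right) = 476 + \left(- \frac{289}{36} + 2\right) = 476 - \frac{217}{36} = \frac{16919}{36}$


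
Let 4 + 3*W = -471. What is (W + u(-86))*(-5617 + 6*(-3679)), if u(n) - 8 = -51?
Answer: 16725364/3 ≈ 5.5751e+6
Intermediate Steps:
u(n) = -43 (u(n) = 8 - 51 = -43)
W = -475/3 (W = -4/3 + (⅓)*(-471) = -4/3 - 157 = -475/3 ≈ -158.33)
(W + u(-86))*(-5617 + 6*(-3679)) = (-475/3 - 43)*(-5617 + 6*(-3679)) = -604*(-5617 - 22074)/3 = -604/3*(-27691) = 16725364/3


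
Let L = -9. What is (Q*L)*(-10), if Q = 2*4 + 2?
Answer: 900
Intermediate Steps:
Q = 10 (Q = 8 + 2 = 10)
(Q*L)*(-10) = (10*(-9))*(-10) = -90*(-10) = 900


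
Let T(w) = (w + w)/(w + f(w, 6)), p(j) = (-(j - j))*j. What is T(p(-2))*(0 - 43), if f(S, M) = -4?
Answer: 0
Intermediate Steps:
p(j) = 0 (p(j) = (-1*0)*j = 0*j = 0)
T(w) = 2*w/(-4 + w) (T(w) = (w + w)/(w - 4) = (2*w)/(-4 + w) = 2*w/(-4 + w))
T(p(-2))*(0 - 43) = (2*0/(-4 + 0))*(0 - 43) = (2*0/(-4))*(-43) = (2*0*(-¼))*(-43) = 0*(-43) = 0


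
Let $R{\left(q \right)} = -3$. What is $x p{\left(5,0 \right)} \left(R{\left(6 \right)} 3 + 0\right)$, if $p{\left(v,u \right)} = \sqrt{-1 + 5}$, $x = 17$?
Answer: $-306$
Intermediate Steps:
$p{\left(v,u \right)} = 2$ ($p{\left(v,u \right)} = \sqrt{4} = 2$)
$x p{\left(5,0 \right)} \left(R{\left(6 \right)} 3 + 0\right) = 17 \cdot 2 \left(\left(-3\right) 3 + 0\right) = 34 \left(-9 + 0\right) = 34 \left(-9\right) = -306$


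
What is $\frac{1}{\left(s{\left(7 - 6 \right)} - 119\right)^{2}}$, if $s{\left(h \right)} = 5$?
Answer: $\frac{1}{12996} \approx 7.6947 \cdot 10^{-5}$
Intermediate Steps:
$\frac{1}{\left(s{\left(7 - 6 \right)} - 119\right)^{2}} = \frac{1}{\left(5 - 119\right)^{2}} = \frac{1}{\left(-114\right)^{2}} = \frac{1}{12996}$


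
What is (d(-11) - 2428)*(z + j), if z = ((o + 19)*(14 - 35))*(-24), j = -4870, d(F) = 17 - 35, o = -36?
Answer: 32869348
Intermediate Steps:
d(F) = -18
z = -8568 (z = ((-36 + 19)*(14 - 35))*(-24) = -17*(-21)*(-24) = 357*(-24) = -8568)
(d(-11) - 2428)*(z + j) = (-18 - 2428)*(-8568 - 4870) = -2446*(-13438) = 32869348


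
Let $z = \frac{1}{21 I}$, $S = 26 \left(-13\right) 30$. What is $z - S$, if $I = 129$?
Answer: $\frac{27469261}{2709} \approx 10140.0$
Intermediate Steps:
$S = -10140$ ($S = \left(-338\right) 30 = -10140$)
$z = \frac{1}{2709}$ ($z = \frac{1}{21 \cdot 129} = \frac{1}{2709} \approx 0.00036914$)
$z - S = \frac{1}{2709} - -10140 = \frac{1}{2709} + 10140 = \frac{27469261}{2709}$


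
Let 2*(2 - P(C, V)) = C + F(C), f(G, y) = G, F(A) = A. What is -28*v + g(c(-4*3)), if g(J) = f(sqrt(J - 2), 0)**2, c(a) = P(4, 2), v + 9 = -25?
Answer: 948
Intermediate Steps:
v = -34 (v = -9 - 25 = -34)
P(C, V) = 2 - C (P(C, V) = 2 - (C + C)/2 = 2 - C)
c(a) = -2 (c(a) = 2 - 1*4 = 2 - 4 = -2)
g(J) = -2 + J (g(J) = (sqrt(J - 2))**2 = (sqrt(-2 + J))**2 = -2 + J)
-28*v + g(c(-4*3)) = -28*(-34) + (-2 - 2) = 952 - 4 = 948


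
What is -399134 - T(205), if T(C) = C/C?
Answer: -399135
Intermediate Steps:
T(C) = 1
-399134 - T(205) = -399134 - 1*1 = -399134 - 1 = -399135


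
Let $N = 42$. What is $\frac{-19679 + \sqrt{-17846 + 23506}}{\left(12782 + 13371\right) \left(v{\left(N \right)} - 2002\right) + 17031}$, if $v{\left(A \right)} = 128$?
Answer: $\frac{19679}{48993691} - \frac{2 \sqrt{1415}}{48993691} \approx 0.00040013$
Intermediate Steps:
$\frac{-19679 + \sqrt{-17846 + 23506}}{\left(12782 + 13371\right) \left(v{\left(N \right)} - 2002\right) + 17031} = \frac{-19679 + \sqrt{-17846 + 23506}}{\left(12782 + 13371\right) \left(128 - 2002\right) + 17031} = \frac{-19679 + \sqrt{5660}}{26153 \left(-1874\right) + 17031} = \frac{-19679 + 2 \sqrt{1415}}{-49010722 + 17031} = \frac{-19679 + 2 \sqrt{1415}}{-48993691} = \left(-19679 + 2 \sqrt{1415}\right) \left(- \frac{1}{48993691}\right) = \frac{19679}{48993691} - \frac{2 \sqrt{1415}}{48993691}$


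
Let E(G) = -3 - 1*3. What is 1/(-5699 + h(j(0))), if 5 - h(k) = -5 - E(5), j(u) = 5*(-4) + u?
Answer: -1/5695 ≈ -0.00017559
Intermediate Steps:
E(G) = -6 (E(G) = -3 - 3 = -6)
j(u) = -20 + u
h(k) = 4 (h(k) = 5 - (-5 - 1*(-6)) = 5 - (-5 + 6) = 5 - 1*1 = 5 - 1 = 4)
1/(-5699 + h(j(0))) = 1/(-5699 + 4) = 1/(-5695) = -1/5695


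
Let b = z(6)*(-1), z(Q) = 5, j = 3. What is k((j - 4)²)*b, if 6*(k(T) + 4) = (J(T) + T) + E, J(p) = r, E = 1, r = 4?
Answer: 15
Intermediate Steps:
J(p) = 4
k(T) = -19/6 + T/6 (k(T) = -4 + ((4 + T) + 1)/6 = -4 + (5 + T)/6 = -4 + (⅚ + T/6) = -19/6 + T/6)
b = -5 (b = 5*(-1) = -5)
k((j - 4)²)*b = (-19/6 + (3 - 4)²/6)*(-5) = (-19/6 + (⅙)*(-1)²)*(-5) = (-19/6 + (⅙)*1)*(-5) = (-19/6 + ⅙)*(-5) = -3*(-5) = 15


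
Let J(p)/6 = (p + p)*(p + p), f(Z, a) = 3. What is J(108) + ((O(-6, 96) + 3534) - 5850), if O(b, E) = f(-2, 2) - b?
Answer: 277629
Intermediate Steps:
J(p) = 24*p² (J(p) = 6*((p + p)*(p + p)) = 6*((2*p)*(2*p)) = 6*(4*p²) = 24*p²)
O(b, E) = 3 - b
J(108) + ((O(-6, 96) + 3534) - 5850) = 24*108² + (((3 - 1*(-6)) + 3534) - 5850) = 24*11664 + (((3 + 6) + 3534) - 5850) = 279936 + ((9 + 3534) - 5850) = 279936 + (3543 - 5850) = 279936 - 2307 = 277629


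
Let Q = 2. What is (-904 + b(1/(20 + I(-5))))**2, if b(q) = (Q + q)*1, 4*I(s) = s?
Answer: 4575981316/5625 ≈ 8.1351e+5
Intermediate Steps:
I(s) = s/4
b(q) = 2 + q (b(q) = (2 + q)*1 = 2 + q)
(-904 + b(1/(20 + I(-5))))**2 = (-904 + (2 + 1/(20 + (1/4)*(-5))))**2 = (-904 + (2 + 1/(20 - 5/4)))**2 = (-904 + (2 + 1/(75/4)))**2 = (-904 + (2 + 4/75))**2 = (-904 + 154/75)**2 = (-67646/75)**2 = 4575981316/5625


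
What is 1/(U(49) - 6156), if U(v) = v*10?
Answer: -1/5666 ≈ -0.00017649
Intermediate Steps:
U(v) = 10*v
1/(U(49) - 6156) = 1/(10*49 - 6156) = 1/(490 - 6156) = 1/(-5666) = -1/5666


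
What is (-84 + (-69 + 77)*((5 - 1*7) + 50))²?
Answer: 90000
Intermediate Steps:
(-84 + (-69 + 77)*((5 - 1*7) + 50))² = (-84 + 8*((5 - 7) + 50))² = (-84 + 8*(-2 + 50))² = (-84 + 8*48)² = (-84 + 384)² = 300² = 90000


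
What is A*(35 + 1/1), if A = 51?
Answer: 1836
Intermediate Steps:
A*(35 + 1/1) = 51*(35 + 1/1) = 51*(35 + 1) = 51*36 = 1836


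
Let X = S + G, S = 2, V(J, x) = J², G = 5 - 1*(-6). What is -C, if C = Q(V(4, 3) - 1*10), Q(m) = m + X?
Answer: -19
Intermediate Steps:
G = 11 (G = 5 + 6 = 11)
X = 13 (X = 2 + 11 = 13)
Q(m) = 13 + m (Q(m) = m + 13 = 13 + m)
C = 19 (C = 13 + (4² - 1*10) = 13 + (16 - 10) = 13 + 6 = 19)
-C = -1*19 = -19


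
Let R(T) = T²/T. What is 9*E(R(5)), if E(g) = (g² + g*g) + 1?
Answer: 459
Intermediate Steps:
R(T) = T
E(g) = 1 + 2*g² (E(g) = (g² + g²) + 1 = 2*g² + 1 = 1 + 2*g²)
9*E(R(5)) = 9*(1 + 2*5²) = 9*(1 + 2*25) = 9*(1 + 50) = 9*51 = 459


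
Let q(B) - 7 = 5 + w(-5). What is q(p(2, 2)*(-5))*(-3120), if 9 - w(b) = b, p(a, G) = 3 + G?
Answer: -81120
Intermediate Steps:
w(b) = 9 - b
q(B) = 26 (q(B) = 7 + (5 + (9 - 1*(-5))) = 7 + (5 + (9 + 5)) = 7 + (5 + 14) = 7 + 19 = 26)
q(p(2, 2)*(-5))*(-3120) = 26*(-3120) = -81120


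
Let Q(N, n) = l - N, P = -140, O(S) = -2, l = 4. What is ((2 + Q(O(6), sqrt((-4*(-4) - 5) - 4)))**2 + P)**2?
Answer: 5776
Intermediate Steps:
Q(N, n) = 4 - N
((2 + Q(O(6), sqrt((-4*(-4) - 5) - 4)))**2 + P)**2 = ((2 + (4 - 1*(-2)))**2 - 140)**2 = ((2 + (4 + 2))**2 - 140)**2 = ((2 + 6)**2 - 140)**2 = (8**2 - 140)**2 = (64 - 140)**2 = (-76)**2 = 5776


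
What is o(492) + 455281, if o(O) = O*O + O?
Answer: 697837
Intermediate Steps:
o(O) = O + O² (o(O) = O² + O = O + O²)
o(492) + 455281 = 492*(1 + 492) + 455281 = 492*493 + 455281 = 242556 + 455281 = 697837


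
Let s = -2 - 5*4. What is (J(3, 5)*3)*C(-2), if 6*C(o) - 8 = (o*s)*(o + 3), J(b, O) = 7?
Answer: 182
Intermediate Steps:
s = -22 (s = -2 - 20 = -22)
C(o) = 4/3 - 11*o*(3 + o)/3 (C(o) = 4/3 + ((o*(-22))*(o + 3))/6 = 4/3 + ((-22*o)*(3 + o))/6 = 4/3 + (-22*o*(3 + o))/6 = 4/3 - 11*o*(3 + o)/3)
(J(3, 5)*3)*C(-2) = (7*3)*(4/3 - 11*(-2) - 11/3*(-2)²) = 21*(4/3 + 22 - 11/3*4) = 21*(4/3 + 22 - 44/3) = 21*(26/3) = 182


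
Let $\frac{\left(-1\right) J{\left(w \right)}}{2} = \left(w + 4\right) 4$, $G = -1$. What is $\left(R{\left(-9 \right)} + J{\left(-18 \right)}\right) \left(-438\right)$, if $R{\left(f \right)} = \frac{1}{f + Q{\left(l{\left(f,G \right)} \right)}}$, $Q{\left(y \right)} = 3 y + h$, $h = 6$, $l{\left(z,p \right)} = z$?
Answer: $- \frac{245207}{5} \approx -49041.0$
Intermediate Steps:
$J{\left(w \right)} = -32 - 8 w$ ($J{\left(w \right)} = - 2 \left(w + 4\right) 4 = - 2 \left(4 + w\right) 4 = - 2 \left(16 + 4 w\right) = -32 - 8 w$)
$Q{\left(y \right)} = 6 + 3 y$ ($Q{\left(y \right)} = 3 y + 6 = 6 + 3 y$)
$R{\left(f \right)} = \frac{1}{6 + 4 f}$ ($R{\left(f \right)} = \frac{1}{f + \left(6 + 3 f\right)} = \frac{1}{6 + 4 f}$)
$\left(R{\left(-9 \right)} + J{\left(-18 \right)}\right) \left(-438\right) = \left(\frac{1}{2 \left(3 + 2 \left(-9\right)\right)} - -112\right) \left(-438\right) = \left(\frac{1}{2 \left(3 - 18\right)} + \left(-32 + 144\right)\right) \left(-438\right) = \left(\frac{1}{2 \left(-15\right)} + 112\right) \left(-438\right) = \left(\frac{1}{2} \left(- \frac{1}{15}\right) + 112\right) \left(-438\right) = \left(- \frac{1}{30} + 112\right) \left(-438\right) = \frac{3359}{30} \left(-438\right) = - \frac{245207}{5}$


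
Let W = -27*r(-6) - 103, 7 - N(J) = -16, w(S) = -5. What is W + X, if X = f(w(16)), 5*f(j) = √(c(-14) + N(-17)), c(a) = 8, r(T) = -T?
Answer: -265 + √31/5 ≈ -263.89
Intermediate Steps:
N(J) = 23 (N(J) = 7 - 1*(-16) = 7 + 16 = 23)
f(j) = √31/5 (f(j) = √(8 + 23)/5 = √31/5)
X = √31/5 ≈ 1.1136
W = -265 (W = -(-27)*(-6) - 103 = -27*6 - 103 = -162 - 103 = -265)
W + X = -265 + √31/5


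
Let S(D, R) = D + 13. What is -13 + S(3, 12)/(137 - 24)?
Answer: -1453/113 ≈ -12.858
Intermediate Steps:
S(D, R) = 13 + D
-13 + S(3, 12)/(137 - 24) = -13 + (13 + 3)/(137 - 24) = -13 + 16/113 = -1453/113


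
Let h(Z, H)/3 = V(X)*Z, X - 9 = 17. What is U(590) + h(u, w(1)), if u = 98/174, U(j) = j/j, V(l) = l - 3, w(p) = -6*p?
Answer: 1156/29 ≈ 39.862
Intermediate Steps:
X = 26 (X = 9 + 17 = 26)
V(l) = -3 + l
U(j) = 1
u = 49/87 (u = 98*(1/174) = 49/87 ≈ 0.56322)
h(Z, H) = 69*Z (h(Z, H) = 3*((-3 + 26)*Z) = 3*(23*Z) = 69*Z)
U(590) + h(u, w(1)) = 1 + 69*(49/87) = 1 + 1127/29 = 1156/29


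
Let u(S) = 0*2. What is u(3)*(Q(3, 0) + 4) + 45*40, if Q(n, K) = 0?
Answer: 1800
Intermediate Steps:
u(S) = 0
u(3)*(Q(3, 0) + 4) + 45*40 = 0*(0 + 4) + 45*40 = 0*4 + 1800 = 0 + 1800 = 1800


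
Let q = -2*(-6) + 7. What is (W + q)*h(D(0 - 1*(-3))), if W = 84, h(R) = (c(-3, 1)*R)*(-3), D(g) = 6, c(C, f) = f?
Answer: -1854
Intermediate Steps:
q = 19 (q = 12 + 7 = 19)
h(R) = -3*R (h(R) = (1*R)*(-3) = R*(-3) = -3*R)
(W + q)*h(D(0 - 1*(-3))) = (84 + 19)*(-3*6) = 103*(-18) = -1854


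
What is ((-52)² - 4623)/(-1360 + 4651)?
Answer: -1919/3291 ≈ -0.58311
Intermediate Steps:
((-52)² - 4623)/(-1360 + 4651) = (2704 - 4623)/3291 = -1919*1/3291 = -1919/3291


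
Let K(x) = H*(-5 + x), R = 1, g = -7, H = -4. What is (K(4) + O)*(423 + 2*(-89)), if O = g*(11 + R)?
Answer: -19600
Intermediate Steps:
O = -84 (O = -7*(11 + 1) = -7*12 = -84)
K(x) = 20 - 4*x (K(x) = -4*(-5 + x) = 20 - 4*x)
(K(4) + O)*(423 + 2*(-89)) = ((20 - 4*4) - 84)*(423 + 2*(-89)) = ((20 - 16) - 84)*(423 - 178) = (4 - 84)*245 = -80*245 = -19600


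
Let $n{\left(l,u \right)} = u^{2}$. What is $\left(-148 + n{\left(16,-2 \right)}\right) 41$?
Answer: $-5904$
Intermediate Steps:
$\left(-148 + n{\left(16,-2 \right)}\right) 41 = \left(-148 + \left(-2\right)^{2}\right) 41 = \left(-148 + 4\right) 41 = \left(-144\right) 41 = -5904$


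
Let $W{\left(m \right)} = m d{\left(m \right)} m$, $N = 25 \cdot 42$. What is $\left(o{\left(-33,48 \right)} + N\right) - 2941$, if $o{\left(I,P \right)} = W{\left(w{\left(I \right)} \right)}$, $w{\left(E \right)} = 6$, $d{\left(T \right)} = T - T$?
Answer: $-1891$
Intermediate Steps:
$d{\left(T \right)} = 0$
$N = 1050$
$W{\left(m \right)} = 0$ ($W{\left(m \right)} = m 0 m = 0 m = 0$)
$o{\left(I,P \right)} = 0$
$\left(o{\left(-33,48 \right)} + N\right) - 2941 = \left(0 + 1050\right) - 2941 = 1050 - 2941 = -1891$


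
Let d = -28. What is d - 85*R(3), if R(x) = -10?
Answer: 822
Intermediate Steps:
d - 85*R(3) = -28 - 85*(-10) = -28 + 850 = 822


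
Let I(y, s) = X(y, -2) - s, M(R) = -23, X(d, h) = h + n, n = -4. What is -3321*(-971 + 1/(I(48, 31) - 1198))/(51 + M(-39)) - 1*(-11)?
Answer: 1991438543/17290 ≈ 1.1518e+5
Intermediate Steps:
X(d, h) = -4 + h (X(d, h) = h - 4 = -4 + h)
I(y, s) = -6 - s (I(y, s) = (-4 - 2) - s = -6 - s)
-3321*(-971 + 1/(I(48, 31) - 1198))/(51 + M(-39)) - 1*(-11) = -3321*(-971 + 1/((-6 - 1*31) - 1198))/(51 - 23) - 1*(-11) = -(-3224691/28 + 3321/(28*((-6 - 31) - 1198))) + 11 = -(-3224691/28 + 3321/(28*(-37 - 1198))) + 11 = -3321/(28/(-971 + 1/(-1235))) + 11 = -3321/(28/(-971 - 1/1235)) + 11 = -3321/(28/(-1199186/1235)) + 11 = -3321/(28*(-1235/1199186)) + 11 = -3321/(-17290/599593) + 11 = -3321*(-599593/17290) + 11 = 1991248353/17290 + 11 = 1991438543/17290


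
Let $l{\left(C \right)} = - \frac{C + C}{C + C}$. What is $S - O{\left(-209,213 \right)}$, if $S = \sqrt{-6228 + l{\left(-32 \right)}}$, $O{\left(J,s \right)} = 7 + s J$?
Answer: $44510 + i \sqrt{6229} \approx 44510.0 + 78.924 i$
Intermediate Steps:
$l{\left(C \right)} = -1$ ($l{\left(C \right)} = - \frac{2 C}{2 C} = - 2 C \frac{1}{2 C} = \left(-1\right) 1 = -1$)
$O{\left(J,s \right)} = 7 + J s$
$S = i \sqrt{6229}$ ($S = \sqrt{-6228 - 1} = \sqrt{-6229} = i \sqrt{6229} \approx 78.924 i$)
$S - O{\left(-209,213 \right)} = i \sqrt{6229} - \left(7 - 44517\right) = i \sqrt{6229} - -44510 = i \sqrt{6229} + 44510 = 44510 + i \sqrt{6229}$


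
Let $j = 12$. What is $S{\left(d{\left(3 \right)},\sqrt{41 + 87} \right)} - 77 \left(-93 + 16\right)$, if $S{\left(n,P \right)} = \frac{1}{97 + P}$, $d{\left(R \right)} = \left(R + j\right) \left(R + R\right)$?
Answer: $\frac{55027146}{9281} - \frac{8 \sqrt{2}}{9281} \approx 5929.0$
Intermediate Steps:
$d{\left(R \right)} = 2 R \left(12 + R\right)$ ($d{\left(R \right)} = \left(R + 12\right) \left(R + R\right) = \left(12 + R\right) 2 R = 2 R \left(12 + R\right)$)
$S{\left(d{\left(3 \right)},\sqrt{41 + 87} \right)} - 77 \left(-93 + 16\right) = \frac{1}{97 + \sqrt{41 + 87}} - 77 \left(-93 + 16\right) = \frac{1}{97 + \sqrt{128}} - -5929 = \frac{1}{97 + 8 \sqrt{2}} + 5929 = 5929 + \frac{1}{97 + 8 \sqrt{2}}$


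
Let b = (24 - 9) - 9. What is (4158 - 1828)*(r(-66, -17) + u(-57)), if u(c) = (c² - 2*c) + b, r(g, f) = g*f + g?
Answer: 10310250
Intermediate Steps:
b = 6 (b = 15 - 9 = 6)
r(g, f) = g + f*g (r(g, f) = f*g + g = g + f*g)
u(c) = 6 + c² - 2*c (u(c) = (c² - 2*c) + 6 = 6 + c² - 2*c)
(4158 - 1828)*(r(-66, -17) + u(-57)) = (4158 - 1828)*(-66*(1 - 17) + (6 + (-57)² - 2*(-57))) = 2330*(-66*(-16) + (6 + 3249 + 114)) = 2330*(1056 + 3369) = 2330*4425 = 10310250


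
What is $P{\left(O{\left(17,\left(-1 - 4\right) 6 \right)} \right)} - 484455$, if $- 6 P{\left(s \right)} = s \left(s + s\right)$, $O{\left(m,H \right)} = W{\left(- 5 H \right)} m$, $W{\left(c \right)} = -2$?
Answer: $- \frac{1454521}{3} \approx -4.8484 \cdot 10^{5}$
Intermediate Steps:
$O{\left(m,H \right)} = - 2 m$
$P{\left(s \right)} = - \frac{s^{2}}{3}$ ($P{\left(s \right)} = - \frac{s \left(s + s\right)}{6} = - \frac{s 2 s}{6} = - \frac{2 s^{2}}{6} = - \frac{s^{2}}{3}$)
$P{\left(O{\left(17,\left(-1 - 4\right) 6 \right)} \right)} - 484455 = - \frac{\left(\left(-2\right) 17\right)^{2}}{3} - 484455 = - \frac{\left(-34\right)^{2}}{3} - 484455 = \left(- \frac{1}{3}\right) 1156 - 484455 = - \frac{1156}{3} - 484455 = - \frac{1454521}{3}$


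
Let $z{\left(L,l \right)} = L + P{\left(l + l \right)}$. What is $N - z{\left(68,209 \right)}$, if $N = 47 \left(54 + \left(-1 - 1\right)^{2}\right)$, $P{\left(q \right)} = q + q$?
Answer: $1822$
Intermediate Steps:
$P{\left(q \right)} = 2 q$
$z{\left(L,l \right)} = L + 4 l$ ($z{\left(L,l \right)} = L + 2 \left(l + l\right) = L + 2 \cdot 2 l = L + 4 l$)
$N = 2726$ ($N = 47 \left(54 + \left(-2\right)^{2}\right) = 47 \left(54 + 4\right) = 47 \cdot 58 = 2726$)
$N - z{\left(68,209 \right)} = 2726 - \left(68 + 4 \cdot 209\right) = 2726 - \left(68 + 836\right) = 2726 - 904 = 1822$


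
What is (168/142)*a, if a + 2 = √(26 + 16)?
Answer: -168/71 + 84*√42/71 ≈ 5.3012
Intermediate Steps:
a = -2 + √42 (a = -2 + √(26 + 16) = -2 + √42 ≈ 4.4807)
(168/142)*a = (168/142)*(-2 + √42) = (168*(1/142))*(-2 + √42) = 84*(-2 + √42)/71 = -168/71 + 84*√42/71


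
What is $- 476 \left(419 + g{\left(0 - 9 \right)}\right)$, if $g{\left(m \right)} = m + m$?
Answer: $-190876$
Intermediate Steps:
$g{\left(m \right)} = 2 m$
$- 476 \left(419 + g{\left(0 - 9 \right)}\right) = - 476 \left(419 + 2 \left(0 - 9\right)\right) = - 476 \left(419 + 2 \left(-9\right)\right) = - 476 \left(419 - 18\right) = \left(-476\right) 401 = -190876$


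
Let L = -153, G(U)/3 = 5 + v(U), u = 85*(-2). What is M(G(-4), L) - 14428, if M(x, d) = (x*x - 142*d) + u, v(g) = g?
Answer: 7137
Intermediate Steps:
u = -170
G(U) = 15 + 3*U (G(U) = 3*(5 + U) = 15 + 3*U)
M(x, d) = -170 + x**2 - 142*d (M(x, d) = (x*x - 142*d) - 170 = (x**2 - 142*d) - 170 = -170 + x**2 - 142*d)
M(G(-4), L) - 14428 = (-170 + (15 + 3*(-4))**2 - 142*(-153)) - 14428 = (-170 + (15 - 12)**2 + 21726) - 14428 = (-170 + 3**2 + 21726) - 14428 = (-170 + 9 + 21726) - 14428 = 21565 - 14428 = 7137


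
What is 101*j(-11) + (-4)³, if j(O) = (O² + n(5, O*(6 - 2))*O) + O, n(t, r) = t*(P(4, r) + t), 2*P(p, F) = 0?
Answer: -16729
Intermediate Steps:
P(p, F) = 0 (P(p, F) = (½)*0 = 0)
n(t, r) = t² (n(t, r) = t*(0 + t) = t*t = t²)
j(O) = O² + 26*O (j(O) = (O² + 5²*O) + O = (O² + 25*O) + O = O² + 26*O)
101*j(-11) + (-4)³ = 101*(-11*(26 - 11)) + (-4)³ = 101*(-11*15) - 64 = 101*(-165) - 64 = -16665 - 64 = -16729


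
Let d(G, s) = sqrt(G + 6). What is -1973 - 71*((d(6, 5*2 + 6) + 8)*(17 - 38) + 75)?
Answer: 4630 + 2982*sqrt(3) ≈ 9795.0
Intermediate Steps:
d(G, s) = sqrt(6 + G)
-1973 - 71*((d(6, 5*2 + 6) + 8)*(17 - 38) + 75) = -1973 - 71*((sqrt(6 + 6) + 8)*(17 - 38) + 75) = -1973 - 71*((sqrt(12) + 8)*(-21) + 75) = -1973 - 71*((2*sqrt(3) + 8)*(-21) + 75) = -1973 - 71*((8 + 2*sqrt(3))*(-21) + 75) = -1973 - 71*((-168 - 42*sqrt(3)) + 75) = -1973 - 71*(-93 - 42*sqrt(3)) = -1973 + (6603 + 2982*sqrt(3)) = 4630 + 2982*sqrt(3)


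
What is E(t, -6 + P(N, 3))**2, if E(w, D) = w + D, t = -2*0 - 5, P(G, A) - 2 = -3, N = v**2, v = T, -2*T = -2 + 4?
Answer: 144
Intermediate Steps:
T = -1 (T = -(-2 + 4)/2 = -1/2*2 = -1)
v = -1
N = 1 (N = (-1)**2 = 1)
P(G, A) = -1 (P(G, A) = 2 - 3 = -1)
t = -5 (t = 0 - 5 = -5)
E(w, D) = D + w
E(t, -6 + P(N, 3))**2 = ((-6 - 1) - 5)**2 = (-7 - 5)**2 = (-12)**2 = 144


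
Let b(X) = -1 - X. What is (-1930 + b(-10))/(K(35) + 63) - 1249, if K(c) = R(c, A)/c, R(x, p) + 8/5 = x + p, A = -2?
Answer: -14302493/11182 ≈ -1279.1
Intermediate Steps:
R(x, p) = -8/5 + p + x (R(x, p) = -8/5 + (x + p) = -8/5 + (p + x) = -8/5 + p + x)
K(c) = (-18/5 + c)/c (K(c) = (-8/5 - 2 + c)/c = (-18/5 + c)/c)
(-1930 + b(-10))/(K(35) + 63) - 1249 = (-1930 + (-1 - 1*(-10)))/((-18/5 + 35)/35 + 63) - 1249 = (-1930 + (-1 + 10))/((1/35)*(157/5) + 63) - 1249 = (-1930 + 9)/(157/175 + 63) - 1249 = -1921/11182/175 - 1249 = -1921*175/11182 - 1249 = -336175/11182 - 1249 = -14302493/11182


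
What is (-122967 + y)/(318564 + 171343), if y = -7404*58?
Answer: -552399/489907 ≈ -1.1276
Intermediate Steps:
y = -429432
(-122967 + y)/(318564 + 171343) = (-122967 - 429432)/(318564 + 171343) = -552399/489907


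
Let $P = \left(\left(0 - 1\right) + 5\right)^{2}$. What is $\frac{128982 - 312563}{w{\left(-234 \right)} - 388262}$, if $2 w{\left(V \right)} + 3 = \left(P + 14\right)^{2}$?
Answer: $\frac{367162}{775627} \approx 0.47337$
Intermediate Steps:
$P = 16$ ($P = \left(\left(0 - 1\right) + 5\right)^{2} = \left(-1 + 5\right)^{2} = 4^{2} = 16$)
$w{\left(V \right)} = \frac{897}{2}$ ($w{\left(V \right)} = - \frac{3}{2} + \frac{\left(16 + 14\right)^{2}}{2} = - \frac{3}{2} + \frac{30^{2}}{2} = - \frac{3}{2} + \frac{1}{2} \cdot 900 = - \frac{3}{2} + 450 = \frac{897}{2}$)
$\frac{128982 - 312563}{w{\left(-234 \right)} - 388262} = \frac{128982 - 312563}{\frac{897}{2} - 388262} = - \frac{183581}{- \frac{775627}{2}} = \left(-183581\right) \left(- \frac{2}{775627}\right) = \frac{367162}{775627}$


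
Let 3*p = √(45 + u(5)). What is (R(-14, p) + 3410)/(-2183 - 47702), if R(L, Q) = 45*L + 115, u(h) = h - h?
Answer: -579/9977 ≈ -0.058033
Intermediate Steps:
u(h) = 0
p = √5 (p = √(45 + 0)/3 = √45/3 = (3*√5)/3 = √5 ≈ 2.2361)
R(L, Q) = 115 + 45*L
(R(-14, p) + 3410)/(-2183 - 47702) = ((115 + 45*(-14)) + 3410)/(-2183 - 47702) = ((115 - 630) + 3410)/(-49885) = (-515 + 3410)*(-1/49885) = 2895*(-1/49885) = -579/9977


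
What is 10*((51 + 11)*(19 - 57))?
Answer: -23560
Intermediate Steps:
10*((51 + 11)*(19 - 57)) = 10*(62*(-38)) = 10*(-2356) = -23560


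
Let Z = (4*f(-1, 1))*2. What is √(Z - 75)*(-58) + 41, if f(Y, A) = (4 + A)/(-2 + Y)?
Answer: 41 - 58*I*√795/3 ≈ 41.0 - 545.12*I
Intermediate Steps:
f(Y, A) = (4 + A)/(-2 + Y)
Z = -40/3 (Z = (4*((4 + 1)/(-2 - 1)))*2 = (4*(5/(-3)))*2 = (4*(-⅓*5))*2 = (4*(-5/3))*2 = -20/3*2 = -40/3 ≈ -13.333)
√(Z - 75)*(-58) + 41 = √(-40/3 - 75)*(-58) + 41 = √(-265/3)*(-58) + 41 = (I*√795/3)*(-58) + 41 = -58*I*√795/3 + 41 = 41 - 58*I*√795/3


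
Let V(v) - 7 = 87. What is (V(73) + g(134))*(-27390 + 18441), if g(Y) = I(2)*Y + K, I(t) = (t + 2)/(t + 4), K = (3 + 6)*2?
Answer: -1801732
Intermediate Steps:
K = 18 (K = 9*2 = 18)
V(v) = 94 (V(v) = 7 + 87 = 94)
I(t) = (2 + t)/(4 + t)
g(Y) = 18 + 2*Y/3 (g(Y) = ((2 + 2)/(4 + 2))*Y + 18 = (4/6)*Y + 18 = ((1/6)*4)*Y + 18 = 2*Y/3 + 18 = 18 + 2*Y/3)
(V(73) + g(134))*(-27390 + 18441) = (94 + (18 + (2/3)*134))*(-27390 + 18441) = (94 + (18 + 268/3))*(-8949) = (94 + 322/3)*(-8949) = (604/3)*(-8949) = -1801732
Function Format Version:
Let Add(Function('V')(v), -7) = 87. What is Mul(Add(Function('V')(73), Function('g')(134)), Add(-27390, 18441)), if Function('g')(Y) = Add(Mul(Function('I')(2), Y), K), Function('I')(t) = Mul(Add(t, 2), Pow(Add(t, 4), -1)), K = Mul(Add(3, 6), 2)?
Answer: -1801732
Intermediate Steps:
K = 18 (K = Mul(9, 2) = 18)
Function('V')(v) = 94 (Function('V')(v) = Add(7, 87) = 94)
Function('I')(t) = Mul(Pow(Add(4, t), -1), Add(2, t)) (Function('I')(t) = Mul(Add(2, t), Pow(Add(4, t), -1)) = Mul(Pow(Add(4, t), -1), Add(2, t)))
Function('g')(Y) = Add(18, Mul(Rational(2, 3), Y)) (Function('g')(Y) = Add(Mul(Mul(Pow(Add(4, 2), -1), Add(2, 2)), Y), 18) = Add(Mul(Mul(Pow(6, -1), 4), Y), 18) = Add(Mul(Mul(Rational(1, 6), 4), Y), 18) = Add(Mul(Rational(2, 3), Y), 18) = Add(18, Mul(Rational(2, 3), Y)))
Mul(Add(Function('V')(73), Function('g')(134)), Add(-27390, 18441)) = Mul(Add(94, Add(18, Mul(Rational(2, 3), 134))), Add(-27390, 18441)) = Mul(Add(94, Add(18, Rational(268, 3))), -8949) = Mul(Add(94, Rational(322, 3)), -8949) = Mul(Rational(604, 3), -8949) = -1801732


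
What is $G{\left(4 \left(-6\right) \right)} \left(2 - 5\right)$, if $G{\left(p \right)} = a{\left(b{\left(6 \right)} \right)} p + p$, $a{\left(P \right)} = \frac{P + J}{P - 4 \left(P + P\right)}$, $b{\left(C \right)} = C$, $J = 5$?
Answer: $\frac{372}{7} \approx 53.143$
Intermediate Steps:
$a{\left(P \right)} = - \frac{5 + P}{7 P}$ ($a{\left(P \right)} = \frac{P + 5}{P - 4 \left(P + P\right)} = \frac{5 + P}{P - 4 \cdot 2 P} = \frac{5 + P}{P - 8 P} = \frac{5 + P}{\left(-7\right) P} = \left(5 + P\right) \left(- \frac{1}{7 P}\right) = - \frac{5 + P}{7 P}$)
$G{\left(p \right)} = \frac{31 p}{42}$ ($G{\left(p \right)} = \frac{-5 - 6}{7 \cdot 6} p + p = \frac{1}{7} \cdot \frac{1}{6} \left(-5 - 6\right) p + p = \frac{1}{7} \cdot \frac{1}{6} \left(-11\right) p + p = - \frac{11 p}{42} + p = \frac{31 p}{42}$)
$G{\left(4 \left(-6\right) \right)} \left(2 - 5\right) = \frac{31 \cdot 4 \left(-6\right)}{42} \left(2 - 5\right) = \frac{31}{42} \left(-24\right) \left(-3\right) = \left(- \frac{124}{7}\right) \left(-3\right) = \frac{372}{7}$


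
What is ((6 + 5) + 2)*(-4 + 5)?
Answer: 13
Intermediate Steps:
((6 + 5) + 2)*(-4 + 5) = (11 + 2)*1 = 13*1 = 13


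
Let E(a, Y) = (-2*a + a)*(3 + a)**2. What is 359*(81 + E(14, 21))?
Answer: -1423435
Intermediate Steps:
E(a, Y) = -a*(3 + a)**2 (E(a, Y) = (-a)*(3 + a)**2 = -a*(3 + a)**2)
359*(81 + E(14, 21)) = 359*(81 - 1*14*(3 + 14)**2) = 359*(81 - 1*14*17**2) = 359*(81 - 1*14*289) = 359*(81 - 4046) = 359*(-3965) = -1423435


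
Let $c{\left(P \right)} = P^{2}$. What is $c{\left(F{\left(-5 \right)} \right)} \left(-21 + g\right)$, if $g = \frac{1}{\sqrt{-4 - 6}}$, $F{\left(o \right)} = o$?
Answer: $-525 - \frac{5 i \sqrt{10}}{2} \approx -525.0 - 7.9057 i$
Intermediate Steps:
$g = - \frac{i \sqrt{10}}{10}$ ($g = \frac{1}{\sqrt{-10}} = \frac{1}{i \sqrt{10}} = - \frac{i \sqrt{10}}{10} \approx - 0.31623 i$)
$c{\left(F{\left(-5 \right)} \right)} \left(-21 + g\right) = \left(-5\right)^{2} \left(-21 - \frac{i \sqrt{10}}{10}\right) = 25 \left(-21 - \frac{i \sqrt{10}}{10}\right) = -525 - \frac{5 i \sqrt{10}}{2}$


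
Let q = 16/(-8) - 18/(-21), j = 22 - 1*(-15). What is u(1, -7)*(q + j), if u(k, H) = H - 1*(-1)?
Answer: -1506/7 ≈ -215.14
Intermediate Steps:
u(k, H) = 1 + H (u(k, H) = H + 1 = 1 + H)
j = 37 (j = 22 + 15 = 37)
q = -8/7 (q = 16*(-⅛) - 18*(-1/21) = -2 + 6/7 = -8/7 ≈ -1.1429)
u(1, -7)*(q + j) = (1 - 7)*(-8/7 + 37) = -6*251/7 = -1506/7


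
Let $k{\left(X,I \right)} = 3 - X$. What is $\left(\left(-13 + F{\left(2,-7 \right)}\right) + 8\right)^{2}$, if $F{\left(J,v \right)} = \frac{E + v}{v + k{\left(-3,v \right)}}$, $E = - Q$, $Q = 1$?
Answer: $9$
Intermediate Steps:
$E = -1$ ($E = \left(-1\right) 1 = -1$)
$F{\left(J,v \right)} = \frac{-1 + v}{6 + v}$ ($F{\left(J,v \right)} = \frac{-1 + v}{v + \left(3 - -3\right)} = \frac{-1 + v}{v + \left(3 + 3\right)} = \frac{-1 + v}{v + 6} = \frac{-1 + v}{6 + v}$)
$\left(\left(-13 + F{\left(2,-7 \right)}\right) + 8\right)^{2} = \left(\left(-13 + \frac{-1 - 7}{6 - 7}\right) + 8\right)^{2} = \left(\left(-13 + \frac{1}{-1} \left(-8\right)\right) + 8\right)^{2} = \left(\left(-13 - -8\right) + 8\right)^{2} = \left(\left(-13 + 8\right) + 8\right)^{2} = \left(-5 + 8\right)^{2} = 3^{2} = 9$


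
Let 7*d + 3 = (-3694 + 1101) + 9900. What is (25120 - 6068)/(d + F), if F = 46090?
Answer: 6062/14997 ≈ 0.40421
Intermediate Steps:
d = 7304/7 (d = -3/7 + ((-3694 + 1101) + 9900)/7 = -3/7 + (-2593 + 9900)/7 = -3/7 + (⅐)*7307 = -3/7 + 7307/7 = 7304/7 ≈ 1043.4)
(25120 - 6068)/(d + F) = (25120 - 6068)/(7304/7 + 46090) = 19052/(329934/7) = 19052*(7/329934) = 6062/14997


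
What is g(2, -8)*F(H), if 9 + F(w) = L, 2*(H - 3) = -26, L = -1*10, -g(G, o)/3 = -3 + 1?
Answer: -114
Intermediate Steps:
g(G, o) = 6 (g(G, o) = -3*(-3 + 1) = -3*(-2) = 6)
L = -10
H = -10 (H = 3 + (½)*(-26) = 3 - 13 = -10)
F(w) = -19 (F(w) = -9 - 10 = -19)
g(2, -8)*F(H) = 6*(-19) = -114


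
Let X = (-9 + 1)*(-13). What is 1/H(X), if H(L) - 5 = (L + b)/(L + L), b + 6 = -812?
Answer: 104/163 ≈ 0.63804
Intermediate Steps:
b = -818 (b = -6 - 812 = -818)
X = 104 (X = -8*(-13) = 104)
H(L) = 5 + (-818 + L)/(2*L) (H(L) = 5 + (L - 818)/(L + L) = 5 + (-818 + L)/((2*L)) = 5 + (-818 + L)*(1/(2*L)) = 5 + (-818 + L)/(2*L))
1/H(X) = 1/(11/2 - 409/104) = 1/(163/104) = 104/163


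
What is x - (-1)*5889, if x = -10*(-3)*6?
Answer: 6069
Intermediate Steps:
x = 180 (x = 30*6 = 180)
x - (-1)*5889 = 180 - (-1)*5889 = 180 - 1*(-5889) = 180 + 5889 = 6069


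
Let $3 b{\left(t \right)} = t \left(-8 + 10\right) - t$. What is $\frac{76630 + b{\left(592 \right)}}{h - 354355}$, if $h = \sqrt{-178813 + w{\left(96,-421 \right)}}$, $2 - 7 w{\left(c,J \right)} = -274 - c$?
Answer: $- \frac{285853571885}{1318460270241} - \frac{115241 i \sqrt{8759233}}{1318460270241} \approx -0.21681 - 0.00025869 i$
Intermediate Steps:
$w{\left(c,J \right)} = \frac{276}{7} + \frac{c}{7}$ ($w{\left(c,J \right)} = \frac{2}{7} - \frac{-274 - c}{7} = \frac{2}{7} + \left(\frac{274}{7} + \frac{c}{7}\right) = \frac{276}{7} + \frac{c}{7}$)
$h = \frac{i \sqrt{8759233}}{7}$ ($h = \sqrt{-178813 + \left(\frac{276}{7} + \frac{1}{7} \cdot 96\right)} = \sqrt{-178813 + \left(\frac{276}{7} + \frac{96}{7}\right)} = \sqrt{-178813 + \frac{372}{7}} = \sqrt{- \frac{1251319}{7}} = \frac{i \sqrt{8759233}}{7} \approx 422.8 i$)
$b{\left(t \right)} = \frac{t}{3}$ ($b{\left(t \right)} = \frac{t \left(-8 + 10\right) - t}{3} = \frac{t 2 - t}{3} = \frac{2 t - t}{3} = \frac{t}{3}$)
$\frac{76630 + b{\left(592 \right)}}{h - 354355} = \frac{76630 + \frac{1}{3} \cdot 592}{\frac{i \sqrt{8759233}}{7} - 354355} = \frac{76630 + \frac{592}{3}}{-354355 + \frac{i \sqrt{8759233}}{7}} = \frac{230482}{3 \left(-354355 + \frac{i \sqrt{8759233}}{7}\right)}$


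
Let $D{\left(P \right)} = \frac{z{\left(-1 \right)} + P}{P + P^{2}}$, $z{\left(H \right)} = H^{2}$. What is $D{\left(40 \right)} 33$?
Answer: $\frac{33}{40} \approx 0.825$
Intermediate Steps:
$D{\left(P \right)} = \frac{1 + P}{P + P^{2}}$ ($D{\left(P \right)} = \frac{\left(-1\right)^{2} + P}{P + P^{2}} = \frac{1 + P}{P + P^{2}}$)
$D{\left(40 \right)} 33 = \frac{1}{40} \cdot 33 = \frac{33}{40}$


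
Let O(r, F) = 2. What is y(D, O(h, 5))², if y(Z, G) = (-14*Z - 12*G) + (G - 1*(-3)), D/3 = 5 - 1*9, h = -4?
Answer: 22201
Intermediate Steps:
D = -12 (D = 3*(5 - 1*9) = 3*(5 - 9) = 3*(-4) = -12)
y(Z, G) = 3 - 14*Z - 11*G (y(Z, G) = (-14*Z - 12*G) + (G + 3) = (-14*Z - 12*G) + (3 + G) = 3 - 14*Z - 11*G)
y(D, O(h, 5))² = (3 - 14*(-12) - 11*2)² = (3 + 168 - 22)² = 149² = 22201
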